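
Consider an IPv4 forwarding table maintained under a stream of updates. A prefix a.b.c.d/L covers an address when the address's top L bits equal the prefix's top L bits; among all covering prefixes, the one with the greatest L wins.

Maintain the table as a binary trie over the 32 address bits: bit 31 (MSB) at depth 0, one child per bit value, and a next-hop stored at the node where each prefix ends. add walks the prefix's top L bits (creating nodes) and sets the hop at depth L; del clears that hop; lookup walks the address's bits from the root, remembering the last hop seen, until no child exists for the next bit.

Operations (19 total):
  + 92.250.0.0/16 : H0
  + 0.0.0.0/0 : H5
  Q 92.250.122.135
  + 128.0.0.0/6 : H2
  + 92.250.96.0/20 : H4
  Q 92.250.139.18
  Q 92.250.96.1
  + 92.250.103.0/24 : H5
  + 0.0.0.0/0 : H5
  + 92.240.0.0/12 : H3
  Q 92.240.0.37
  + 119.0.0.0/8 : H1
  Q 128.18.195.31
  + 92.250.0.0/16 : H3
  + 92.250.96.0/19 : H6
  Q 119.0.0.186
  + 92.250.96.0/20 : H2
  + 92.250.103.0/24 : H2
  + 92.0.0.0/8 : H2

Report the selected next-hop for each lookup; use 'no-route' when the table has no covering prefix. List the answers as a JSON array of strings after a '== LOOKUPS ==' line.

Process each operation:
  + 92.250.0.0/16 (H0) depth=16
  + 0.0.0.0/0 (H5) depth=0
  ? 92.250.122.135  path d0:H5→d1:-→d2:-→d3:-→d4:-→d5:-→d6:-→d7:-→d8:-→d9:-→d10:-→d11:-→d12:-→d13:-→d14:-→d15:-→d16:H0  best=H0
  + 128.0.0.0/6 (H2) depth=6
  + 92.250.96.0/20 (H4) depth=20
  ? 92.250.139.18  path d0:H5→d1:-→d2:-→d3:-→d4:-→d5:-→d6:-→d7:-→d8:-→d9:-→d10:-→d11:-→d12:-→d13:-→d14:-→d15:-→d16:H0  best=H0
  ? 92.250.96.1  path d0:H5→d1:-→d2:-→d3:-→d4:-→d5:-→d6:-→d7:-→d8:-→d9:-→d10:-→d11:-→d12:-→d13:-→d14:-→d15:-→d16:H0→d17:-→d18:-→d19:-→d20:H4  best=H4
  + 92.250.103.0/24 (H5) depth=24
  + 0.0.0.0/0 (H5) depth=0
  + 92.240.0.0/12 (H3) depth=12
  ? 92.240.0.37  path d0:H5→d1:-→d2:-→d3:-→d4:-→d5:-→d6:-→d7:-→d8:-→d9:-→d10:-→d11:-→d12:H3  best=H3
  + 119.0.0.0/8 (H1) depth=8
  ? 128.18.195.31  path d0:H5→d1:-→d2:-→d3:-→d4:-→d5:-→d6:H2  best=H2
  + 92.250.0.0/16 (H3) depth=16
  + 92.250.96.0/19 (H6) depth=19
  ? 119.0.0.186  path d0:H5→d1:-→d2:-→d3:-→d4:-→d5:-→d6:-→d7:-→d8:H1  best=H1
  + 92.250.96.0/20 (H2) depth=20
  + 92.250.103.0/24 (H2) depth=24
  + 92.0.0.0/8 (H2) depth=8

== LOOKUPS ==
["H0","H0","H4","H3","H2","H1"]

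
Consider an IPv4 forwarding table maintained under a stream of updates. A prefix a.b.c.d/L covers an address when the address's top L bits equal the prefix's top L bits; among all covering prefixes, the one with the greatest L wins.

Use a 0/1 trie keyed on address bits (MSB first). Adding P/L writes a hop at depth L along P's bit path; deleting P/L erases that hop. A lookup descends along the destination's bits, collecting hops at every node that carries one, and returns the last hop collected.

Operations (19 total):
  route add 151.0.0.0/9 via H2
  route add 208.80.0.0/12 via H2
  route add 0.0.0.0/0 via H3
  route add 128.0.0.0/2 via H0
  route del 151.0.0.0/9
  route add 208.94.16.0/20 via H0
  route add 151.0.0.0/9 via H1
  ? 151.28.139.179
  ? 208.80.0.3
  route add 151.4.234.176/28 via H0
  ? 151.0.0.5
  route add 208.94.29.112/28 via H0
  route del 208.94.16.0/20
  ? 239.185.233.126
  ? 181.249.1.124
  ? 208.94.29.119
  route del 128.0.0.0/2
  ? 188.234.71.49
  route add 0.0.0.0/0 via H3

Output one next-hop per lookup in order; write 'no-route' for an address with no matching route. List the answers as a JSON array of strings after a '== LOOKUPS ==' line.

Apply in order:
  add 151.0.0.0/9 -> H2 at depth 9
  add 208.80.0.0/12 -> H2 at depth 12
  add 0.0.0.0/0 -> H3 at depth 0
  add 128.0.0.0/2 -> H0 at depth 2
  - 151.0.0.0/9 clear@9
  add 208.94.16.0/20 -> H0 at depth 20
  add 151.0.0.0/9 -> H1 at depth 9
  lookup 151.28.139.179: bits 100101110 walk d0:H3→d1:-→d2:H0→d3:-→d4:-→d5:-→d6:-→d7:-→d8:-→d9:H1 -> H1
  lookup 208.80.0.3: bits 110100000101 walk d0:H3→d1:-→d2:-→d3:-→d4:-→d5:-→d6:-→d7:-→d8:-→d9:-→d10:-→d11:-→d12:H2 -> H2
  add 151.4.234.176/28 -> H0 at depth 28
  lookup 151.0.0.5: bits 1001011100000 walk d0:H3→d1:-→d2:H0→d3:-→d4:-→d5:-→d6:-→d7:-→d8:-→d9:H1→d10:-→d11:-→d12:-→d13:- -> H1
  add 208.94.29.112/28 -> H0 at depth 28
  - 208.94.16.0/20 clear@20
  lookup 239.185.233.126: bits 11 walk d0:H3→d1:-→d2:- -> H3
  lookup 181.249.1.124: bits 10 walk d0:H3→d1:-→d2:H0 -> H0
  lookup 208.94.29.119: bits 1101000001011110000111010111 walk d0:H3→d1:-→d2:-→d3:-→d4:-→d5:-→d6:-→d7:-→d8:-→d9:-→d10:-→d11:-→d12:H2→d13:-→d14:-→d15:-→d16:-→d17:-→d18:-→d19:-→d20:-→d21:-→d22:-→d23:-→d24:-→d25:-→d26:-→d27:-→d28:H0 -> H0
  - 128.0.0.0/2 clear@2
  lookup 188.234.71.49: bits 10 walk d0:H3→d1:-→d2:- -> H3
  add 0.0.0.0/0 -> H3 at depth 0

== LOOKUPS ==
["H1","H2","H1","H3","H0","H0","H3"]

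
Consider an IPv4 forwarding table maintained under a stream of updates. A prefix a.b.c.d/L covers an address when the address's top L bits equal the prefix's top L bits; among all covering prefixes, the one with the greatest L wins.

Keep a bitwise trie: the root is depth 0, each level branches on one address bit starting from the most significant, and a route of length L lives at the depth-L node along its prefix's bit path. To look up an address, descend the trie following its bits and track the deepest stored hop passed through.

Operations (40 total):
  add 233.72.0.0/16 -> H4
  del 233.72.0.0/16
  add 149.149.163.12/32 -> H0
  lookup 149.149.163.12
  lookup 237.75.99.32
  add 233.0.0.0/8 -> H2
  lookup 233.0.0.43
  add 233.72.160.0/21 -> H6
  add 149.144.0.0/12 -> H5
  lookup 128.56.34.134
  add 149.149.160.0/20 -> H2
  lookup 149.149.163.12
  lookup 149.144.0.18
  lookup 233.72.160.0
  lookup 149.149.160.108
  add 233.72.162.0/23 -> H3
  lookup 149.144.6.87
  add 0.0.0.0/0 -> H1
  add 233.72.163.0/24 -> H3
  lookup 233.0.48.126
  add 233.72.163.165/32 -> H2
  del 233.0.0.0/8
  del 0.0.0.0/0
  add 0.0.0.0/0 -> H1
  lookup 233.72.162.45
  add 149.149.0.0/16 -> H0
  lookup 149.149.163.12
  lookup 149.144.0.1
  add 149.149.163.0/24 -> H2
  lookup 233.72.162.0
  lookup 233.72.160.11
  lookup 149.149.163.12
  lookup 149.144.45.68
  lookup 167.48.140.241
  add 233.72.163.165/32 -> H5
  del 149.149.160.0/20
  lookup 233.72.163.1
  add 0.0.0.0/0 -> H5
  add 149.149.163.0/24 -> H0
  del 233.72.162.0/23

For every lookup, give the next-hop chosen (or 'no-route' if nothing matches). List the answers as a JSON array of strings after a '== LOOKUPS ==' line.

Apply in order:
  add 233.72.0.0/16 -> H4 at depth 16
  - 233.72.0.0/16 clear@16
  add 149.149.163.12/32 -> H0 at depth 32
  ? 149.149.163.12  path d0:-→d1:-→d2:-→d3:-→d4:-→d5:-→d6:-→d7:-→d8:-→d9:-→d10:-→d11:-→d12:-→d13:-→d14:-→d15:-→d16:-→d17:-→d18:-→d19:-→d20:-→d21:-→d22:-→d23:-→d24:-→d25:-→d26:-→d27:-→d28:-→d29:-→d30:-→d31:-→d32:H0  best=H0
  ? 237.75.99.32  path d0:-→d1:-→d2:-→d3:-→d4:-→d5:-  best=no-route
  add 233.0.0.0/8 -> H2 at depth 8
  ? 233.0.0.43  path d0:-→d1:-→d2:-→d3:-→d4:-→d5:-→d6:-→d7:-→d8:H2→d9:-  best=H2
  add 233.72.160.0/21 -> H6 at depth 21
  add 149.144.0.0/12 -> H5 at depth 12
  ? 128.56.34.134  path d0:-→d1:-→d2:-→d3:-  best=no-route
  add 149.149.160.0/20 -> H2 at depth 20
  ? 149.149.163.12  path d0:-→d1:-→d2:-→d3:-→d4:-→d5:-→d6:-→d7:-→d8:-→d9:-→d10:-→d11:-→d12:H5→d13:-→d14:-→d15:-→d16:-→d17:-→d18:-→d19:-→d20:H2→d21:-→d22:-→d23:-→d24:-→d25:-→d26:-→d27:-→d28:-→d29:-→d30:-→d31:-→d32:H0  best=H0
  ? 149.144.0.18  path d0:-→d1:-→d2:-→d3:-→d4:-→d5:-→d6:-→d7:-→d8:-→d9:-→d10:-→d11:-→d12:H5→d13:-  best=H5
  ? 233.72.160.0  path d0:-→d1:-→d2:-→d3:-→d4:-→d5:-→d6:-→d7:-→d8:H2→d9:-→d10:-→d11:-→d12:-→d13:-→d14:-→d15:-→d16:-→d17:-→d18:-→d19:-→d20:-→d21:H6  best=H6
  ? 149.149.160.108  path d0:-→d1:-→d2:-→d3:-→d4:-→d5:-→d6:-→d7:-→d8:-→d9:-→d10:-→d11:-→d12:H5→d13:-→d14:-→d15:-→d16:-→d17:-→d18:-→d19:-→d20:H2→d21:-→d22:-  best=H2
  add 233.72.162.0/23 -> H3 at depth 23
  ? 149.144.6.87  path d0:-→d1:-→d2:-→d3:-→d4:-→d5:-→d6:-→d7:-→d8:-→d9:-→d10:-→d11:-→d12:H5→d13:-  best=H5
  add 0.0.0.0/0 -> H1 at depth 0
  add 233.72.163.0/24 -> H3 at depth 24
  ? 233.0.48.126  path d0:H1→d1:-→d2:-→d3:-→d4:-→d5:-→d6:-→d7:-→d8:H2→d9:-  best=H2
  add 233.72.163.165/32 -> H2 at depth 32
  - 233.0.0.0/8 clear@8
  - 0.0.0.0/0 clear@0
  add 0.0.0.0/0 -> H1 at depth 0
  ? 233.72.162.45  path d0:H1→d1:-→d2:-→d3:-→d4:-→d5:-→d6:-→d7:-→d8:-→d9:-→d10:-→d11:-→d12:-→d13:-→d14:-→d15:-→d16:-→d17:-→d18:-→d19:-→d20:-→d21:H6→d22:-→d23:H3  best=H3
  add 149.149.0.0/16 -> H0 at depth 16
  ? 149.149.163.12  path d0:H1→d1:-→d2:-→d3:-→d4:-→d5:-→d6:-→d7:-→d8:-→d9:-→d10:-→d11:-→d12:H5→d13:-→d14:-→d15:-→d16:H0→d17:-→d18:-→d19:-→d20:H2→d21:-→d22:-→d23:-→d24:-→d25:-→d26:-→d27:-→d28:-→d29:-→d30:-→d31:-→d32:H0  best=H0
  ? 149.144.0.1  path d0:H1→d1:-→d2:-→d3:-→d4:-→d5:-→d6:-→d7:-→d8:-→d9:-→d10:-→d11:-→d12:H5→d13:-  best=H5
  add 149.149.163.0/24 -> H2 at depth 24
  ? 233.72.162.0  path d0:H1→d1:-→d2:-→d3:-→d4:-→d5:-→d6:-→d7:-→d8:-→d9:-→d10:-→d11:-→d12:-→d13:-→d14:-→d15:-→d16:-→d17:-→d18:-→d19:-→d20:-→d21:H6→d22:-→d23:H3  best=H3
  ? 233.72.160.11  path d0:H1→d1:-→d2:-→d3:-→d4:-→d5:-→d6:-→d7:-→d8:-→d9:-→d10:-→d11:-→d12:-→d13:-→d14:-→d15:-→d16:-→d17:-→d18:-→d19:-→d20:-→d21:H6→d22:-  best=H6
  ? 149.149.163.12  path d0:H1→d1:-→d2:-→d3:-→d4:-→d5:-→d6:-→d7:-→d8:-→d9:-→d10:-→d11:-→d12:H5→d13:-→d14:-→d15:-→d16:H0→d17:-→d18:-→d19:-→d20:H2→d21:-→d22:-→d23:-→d24:H2→d25:-→d26:-→d27:-→d28:-→d29:-→d30:-→d31:-→d32:H0  best=H0
  ? 149.144.45.68  path d0:H1→d1:-→d2:-→d3:-→d4:-→d5:-→d6:-→d7:-→d8:-→d9:-→d10:-→d11:-→d12:H5→d13:-  best=H5
  ? 167.48.140.241  path d0:H1→d1:-→d2:-  best=H1
  add 233.72.163.165/32 -> H5 at depth 32
  - 149.149.160.0/20 clear@20
  ? 233.72.163.1  path d0:H1→d1:-→d2:-→d3:-→d4:-→d5:-→d6:-→d7:-→d8:-→d9:-→d10:-→d11:-→d12:-→d13:-→d14:-→d15:-→d16:-→d17:-→d18:-→d19:-→d20:-→d21:H6→d22:-→d23:H3→d24:H3  best=H3
  add 0.0.0.0/0 -> H5 at depth 0
  add 149.149.163.0/24 -> H0 at depth 24
  - 233.72.162.0/23 clear@23

== LOOKUPS ==
["H0","no-route","H2","no-route","H0","H5","H6","H2","H5","H2","H3","H0","H5","H3","H6","H0","H5","H1","H3"]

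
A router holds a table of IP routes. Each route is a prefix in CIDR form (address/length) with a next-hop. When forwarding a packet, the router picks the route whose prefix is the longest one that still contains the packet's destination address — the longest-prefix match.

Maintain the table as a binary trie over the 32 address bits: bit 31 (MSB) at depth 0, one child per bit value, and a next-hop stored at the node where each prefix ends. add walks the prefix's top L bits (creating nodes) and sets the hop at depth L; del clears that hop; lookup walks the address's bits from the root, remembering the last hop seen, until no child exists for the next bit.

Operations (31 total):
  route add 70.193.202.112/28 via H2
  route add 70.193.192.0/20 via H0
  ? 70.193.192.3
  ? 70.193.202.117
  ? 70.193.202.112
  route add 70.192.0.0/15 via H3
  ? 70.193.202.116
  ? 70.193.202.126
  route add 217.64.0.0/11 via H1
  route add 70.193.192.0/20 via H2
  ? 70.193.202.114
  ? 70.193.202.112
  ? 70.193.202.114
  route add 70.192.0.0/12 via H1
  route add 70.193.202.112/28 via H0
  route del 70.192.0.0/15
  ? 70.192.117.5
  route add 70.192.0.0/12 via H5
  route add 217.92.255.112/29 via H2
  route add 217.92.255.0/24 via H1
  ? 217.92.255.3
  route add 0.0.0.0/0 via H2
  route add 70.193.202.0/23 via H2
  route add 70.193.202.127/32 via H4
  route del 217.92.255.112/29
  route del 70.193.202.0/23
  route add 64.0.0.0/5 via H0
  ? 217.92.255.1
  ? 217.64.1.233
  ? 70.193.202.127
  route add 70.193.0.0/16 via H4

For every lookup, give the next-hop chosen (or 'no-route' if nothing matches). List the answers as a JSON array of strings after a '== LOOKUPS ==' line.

Process each operation:
  add 70.193.202.112/28 -> H2 at depth 28
  add 70.193.192.0/20 -> H0 at depth 20
  Q 70.193.192.3: descend 01000110110000011100 ; hops seen [H0] ; pick H0
  Q 70.193.202.117: descend 0100011011000001110010100111 ; hops seen [H0,H2] ; pick H2
  Q 70.193.202.112: descend 0100011011000001110010100111 ; hops seen [H0,H2] ; pick H2
  add 70.192.0.0/15 -> H3 at depth 15
  Q 70.193.202.116: descend 0100011011000001110010100111 ; hops seen [H3,H0,H2] ; pick H2
  Q 70.193.202.126: descend 0100011011000001110010100111 ; hops seen [H3,H0,H2] ; pick H2
  add 217.64.0.0/11 -> H1 at depth 11
  add 70.193.192.0/20 -> H2 at depth 20
  Q 70.193.202.114: descend 0100011011000001110010100111 ; hops seen [H3,H2,H2] ; pick H2
  Q 70.193.202.112: descend 0100011011000001110010100111 ; hops seen [H3,H2,H2] ; pick H2
  Q 70.193.202.114: descend 0100011011000001110010100111 ; hops seen [H3,H2,H2] ; pick H2
  add 70.192.0.0/12 -> H1 at depth 12
  add 70.193.202.112/28 -> H0 at depth 28
  - 70.192.0.0/15 clear@15
  Q 70.192.117.5: descend 010001101100000 ; hops seen [H1] ; pick H1
  add 70.192.0.0/12 -> H5 at depth 12
  add 217.92.255.112/29 -> H2 at depth 29
  add 217.92.255.0/24 -> H1 at depth 24
  Q 217.92.255.3: descend 1101100101011100111111110 ; hops seen [H1,H1] ; pick H1
  add 0.0.0.0/0 -> H2 at depth 0
  add 70.193.202.0/23 -> H2 at depth 23
  add 70.193.202.127/32 -> H4 at depth 32
  - 217.92.255.112/29 clear@29
  - 70.193.202.0/23 clear@23
  add 64.0.0.0/5 -> H0 at depth 5
  Q 217.92.255.1: descend 1101100101011100111111110 ; hops seen [H2,H1,H1] ; pick H1
  Q 217.64.1.233: descend 11011001010 ; hops seen [H2,H1] ; pick H1
  Q 70.193.202.127: descend 01000110110000011100101001111111 ; hops seen [H2,H0,H5,H2,H0,H4] ; pick H4
  add 70.193.0.0/16 -> H4 at depth 16

== LOOKUPS ==
["H0","H2","H2","H2","H2","H2","H2","H2","H1","H1","H1","H1","H4"]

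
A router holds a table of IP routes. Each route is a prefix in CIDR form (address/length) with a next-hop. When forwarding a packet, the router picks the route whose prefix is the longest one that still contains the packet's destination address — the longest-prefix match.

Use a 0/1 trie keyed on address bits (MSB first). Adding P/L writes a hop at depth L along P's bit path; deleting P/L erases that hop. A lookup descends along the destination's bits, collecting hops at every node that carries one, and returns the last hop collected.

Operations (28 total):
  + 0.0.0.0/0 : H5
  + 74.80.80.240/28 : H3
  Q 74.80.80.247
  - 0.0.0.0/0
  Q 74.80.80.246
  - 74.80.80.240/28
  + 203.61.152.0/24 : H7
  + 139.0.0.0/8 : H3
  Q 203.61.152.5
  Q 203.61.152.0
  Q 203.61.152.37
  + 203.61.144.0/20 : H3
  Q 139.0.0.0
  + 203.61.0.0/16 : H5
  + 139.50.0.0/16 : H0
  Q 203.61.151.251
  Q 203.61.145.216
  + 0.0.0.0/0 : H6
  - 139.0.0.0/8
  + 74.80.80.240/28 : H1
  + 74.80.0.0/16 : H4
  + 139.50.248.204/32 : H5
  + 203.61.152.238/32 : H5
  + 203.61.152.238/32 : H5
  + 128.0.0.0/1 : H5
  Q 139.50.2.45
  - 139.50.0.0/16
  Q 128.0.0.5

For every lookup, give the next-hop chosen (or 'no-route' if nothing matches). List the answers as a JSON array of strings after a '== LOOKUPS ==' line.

Process each operation:
  add 0.0.0.0/0 -> H5 at depth 0
  add 74.80.80.240/28 -> H3 at depth 28
  Q 74.80.80.247: descend 0100101001010000010100001111 ; hops seen [H5,H3] ; pick H3
  del 0.0.0.0/0 (clear depth 0)
  Q 74.80.80.246: descend 0100101001010000010100001111 ; hops seen [H3] ; pick H3
  del 74.80.80.240/28 (clear depth 28)
  add 203.61.152.0/24 -> H7 at depth 24
  add 139.0.0.0/8 -> H3 at depth 8
  Q 203.61.152.5: descend 110010110011110110011000 ; hops seen [H7] ; pick H7
  Q 203.61.152.0: descend 110010110011110110011000 ; hops seen [H7] ; pick H7
  Q 203.61.152.37: descend 110010110011110110011000 ; hops seen [H7] ; pick H7
  add 203.61.144.0/20 -> H3 at depth 20
  Q 139.0.0.0: descend 10001011 ; hops seen [H3] ; pick H3
  add 203.61.0.0/16 -> H5 at depth 16
  add 139.50.0.0/16 -> H0 at depth 16
  Q 203.61.151.251: descend 11001011001111011001 ; hops seen [H5,H3] ; pick H3
  Q 203.61.145.216: descend 11001011001111011001 ; hops seen [H5,H3] ; pick H3
  add 0.0.0.0/0 -> H6 at depth 0
  del 139.0.0.0/8 (clear depth 8)
  add 74.80.80.240/28 -> H1 at depth 28
  add 74.80.0.0/16 -> H4 at depth 16
  add 139.50.248.204/32 -> H5 at depth 32
  add 203.61.152.238/32 -> H5 at depth 32
  add 203.61.152.238/32 -> H5 at depth 32
  add 128.0.0.0/1 -> H5 at depth 1
  Q 139.50.2.45: descend 1000101100110010 ; hops seen [H6,H5,H0] ; pick H0
  del 139.50.0.0/16 (clear depth 16)
  Q 128.0.0.5: descend 1000 ; hops seen [H6,H5] ; pick H5

== LOOKUPS ==
["H3","H3","H7","H7","H7","H3","H3","H3","H0","H5"]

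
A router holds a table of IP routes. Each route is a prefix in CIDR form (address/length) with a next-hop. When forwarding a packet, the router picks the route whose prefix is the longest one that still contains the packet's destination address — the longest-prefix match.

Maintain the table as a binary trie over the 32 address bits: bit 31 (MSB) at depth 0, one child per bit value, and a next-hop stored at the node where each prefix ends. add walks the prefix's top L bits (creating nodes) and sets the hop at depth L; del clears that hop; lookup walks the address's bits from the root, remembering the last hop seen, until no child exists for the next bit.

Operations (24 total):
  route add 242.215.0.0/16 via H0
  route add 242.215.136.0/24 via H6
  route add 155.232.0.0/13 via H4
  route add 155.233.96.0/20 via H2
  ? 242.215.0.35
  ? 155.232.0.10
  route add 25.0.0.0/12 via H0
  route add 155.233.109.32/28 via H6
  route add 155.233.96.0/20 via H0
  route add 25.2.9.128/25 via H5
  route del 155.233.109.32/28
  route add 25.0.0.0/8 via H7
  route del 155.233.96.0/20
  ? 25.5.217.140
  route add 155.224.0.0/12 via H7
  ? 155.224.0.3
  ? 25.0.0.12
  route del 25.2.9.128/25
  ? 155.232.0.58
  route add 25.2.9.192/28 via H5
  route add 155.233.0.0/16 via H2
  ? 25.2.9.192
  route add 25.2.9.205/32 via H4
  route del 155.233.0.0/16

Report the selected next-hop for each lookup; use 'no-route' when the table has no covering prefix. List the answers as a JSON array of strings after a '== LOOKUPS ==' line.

Process each operation:
  add 242.215.0.0/16 -> H0 at depth 16
  add 242.215.136.0/24 -> H6 at depth 24
  add 155.232.0.0/13 -> H4 at depth 13
  add 155.233.96.0/20 -> H2 at depth 20
  lookup 242.215.0.35: bits 1111001011010111 walk d0:-→d1:-→d2:-→d3:-→d4:-→d5:-→d6:-→d7:-→d8:-→d9:-→d10:-→d11:-→d12:-→d13:-→d14:-→d15:-→d16:H0 -> H0
  lookup 155.232.0.10: bits 100110111110100 walk d0:-→d1:-→d2:-→d3:-→d4:-→d5:-→d6:-→d7:-→d8:-→d9:-→d10:-→d11:-→d12:-→d13:H4→d14:-→d15:- -> H4
  add 25.0.0.0/12 -> H0 at depth 12
  add 155.233.109.32/28 -> H6 at depth 28
  add 155.233.96.0/20 -> H0 at depth 20
  add 25.2.9.128/25 -> H5 at depth 25
  - 155.233.109.32/28 clear@28
  add 25.0.0.0/8 -> H7 at depth 8
  - 155.233.96.0/20 clear@20
  lookup 25.5.217.140: bits 0001100100000 walk d0:-→d1:-→d2:-→d3:-→d4:-→d5:-→d6:-→d7:-→d8:H7→d9:-→d10:-→d11:-→d12:H0→d13:- -> H0
  add 155.224.0.0/12 -> H7 at depth 12
  lookup 155.224.0.3: bits 100110111110 walk d0:-→d1:-→d2:-→d3:-→d4:-→d5:-→d6:-→d7:-→d8:-→d9:-→d10:-→d11:-→d12:H7 -> H7
  lookup 25.0.0.12: bits 00011001000000 walk d0:-→d1:-→d2:-→d3:-→d4:-→d5:-→d6:-→d7:-→d8:H7→d9:-→d10:-→d11:-→d12:H0→d13:-→d14:- -> H0
  - 25.2.9.128/25 clear@25
  lookup 155.232.0.58: bits 100110111110100 walk d0:-→d1:-→d2:-→d3:-→d4:-→d5:-→d6:-→d7:-→d8:-→d9:-→d10:-→d11:-→d12:H7→d13:H4→d14:-→d15:- -> H4
  add 25.2.9.192/28 -> H5 at depth 28
  add 155.233.0.0/16 -> H2 at depth 16
  lookup 25.2.9.192: bits 0001100100000010000010011100 walk d0:-→d1:-→d2:-→d3:-→d4:-→d5:-→d6:-→d7:-→d8:H7→d9:-→d10:-→d11:-→d12:H0→d13:-→d14:-→d15:-→d16:-→d17:-→d18:-→d19:-→d20:-→d21:-→d22:-→d23:-→d24:-→d25:-→d26:-→d27:-→d28:H5 -> H5
  add 25.2.9.205/32 -> H4 at depth 32
  - 155.233.0.0/16 clear@16

== LOOKUPS ==
["H0","H4","H0","H7","H0","H4","H5"]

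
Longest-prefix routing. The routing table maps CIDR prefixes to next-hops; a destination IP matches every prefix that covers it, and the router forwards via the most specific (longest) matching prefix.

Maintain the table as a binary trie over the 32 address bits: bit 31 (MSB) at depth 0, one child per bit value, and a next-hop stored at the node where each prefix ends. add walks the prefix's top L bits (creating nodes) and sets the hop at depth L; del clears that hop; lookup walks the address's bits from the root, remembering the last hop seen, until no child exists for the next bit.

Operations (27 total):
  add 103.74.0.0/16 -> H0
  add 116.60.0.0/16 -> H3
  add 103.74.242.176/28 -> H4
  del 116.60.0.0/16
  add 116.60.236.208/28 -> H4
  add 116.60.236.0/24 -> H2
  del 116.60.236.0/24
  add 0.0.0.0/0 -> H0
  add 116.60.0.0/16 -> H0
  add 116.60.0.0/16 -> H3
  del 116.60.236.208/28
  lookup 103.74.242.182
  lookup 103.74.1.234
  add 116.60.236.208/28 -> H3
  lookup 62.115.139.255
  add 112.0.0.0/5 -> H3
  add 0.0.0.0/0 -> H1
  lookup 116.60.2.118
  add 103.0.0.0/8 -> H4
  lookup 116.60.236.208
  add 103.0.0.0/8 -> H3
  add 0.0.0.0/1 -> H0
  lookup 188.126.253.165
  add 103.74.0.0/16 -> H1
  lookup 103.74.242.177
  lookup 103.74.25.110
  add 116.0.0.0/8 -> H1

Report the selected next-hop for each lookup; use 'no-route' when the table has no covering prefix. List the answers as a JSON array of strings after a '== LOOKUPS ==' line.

Process each operation:
  + 103.74.0.0/16 (H0) depth=16
  + 116.60.0.0/16 (H3) depth=16
  + 103.74.242.176/28 (H4) depth=28
  del 116.60.0.0/16 (clear depth 16)
  + 116.60.236.208/28 (H4) depth=28
  + 116.60.236.0/24 (H2) depth=24
  del 116.60.236.0/24 (clear depth 24)
  + 0.0.0.0/0 (H0) depth=0
  + 116.60.0.0/16 (H0) depth=16
  + 116.60.0.0/16 (H3) depth=16
  del 116.60.236.208/28 (clear depth 28)
  lookup 103.74.242.182: bits 0110011101001010111100101011 walk d0:H0→d1:-→d2:-→d3:-→d4:-→d5:-→d6:-→d7:-→d8:-→d9:-→d10:-→d11:-→d12:-→d13:-→d14:-→d15:-→d16:H0→d17:-→d18:-→d19:-→d20:-→d21:-→d22:-→d23:-→d24:-→d25:-→d26:-→d27:-→d28:H4 -> H4
  lookup 103.74.1.234: bits 0110011101001010 walk d0:H0→d1:-→d2:-→d3:-→d4:-→d5:-→d6:-→d7:-→d8:-→d9:-→d10:-→d11:-→d12:-→d13:-→d14:-→d15:-→d16:H0 -> H0
  + 116.60.236.208/28 (H3) depth=28
  lookup 62.115.139.255: bits 0 walk d0:H0→d1:- -> H0
  + 112.0.0.0/5 (H3) depth=5
  + 0.0.0.0/0 (H1) depth=0
  lookup 116.60.2.118: bits 0111010000111100 walk d0:H1→d1:-→d2:-→d3:-→d4:-→d5:H3→d6:-→d7:-→d8:-→d9:-→d10:-→d11:-→d12:-→d13:-→d14:-→d15:-→d16:H3 -> H3
  + 103.0.0.0/8 (H4) depth=8
  lookup 116.60.236.208: bits 0111010000111100111011001101 walk d0:H1→d1:-→d2:-→d3:-→d4:-→d5:H3→d6:-→d7:-→d8:-→d9:-→d10:-→d11:-→d12:-→d13:-→d14:-→d15:-→d16:H3→d17:-→d18:-→d19:-→d20:-→d21:-→d22:-→d23:-→d24:-→d25:-→d26:-→d27:-→d28:H3 -> H3
  + 103.0.0.0/8 (H3) depth=8
  + 0.0.0.0/1 (H0) depth=1
  lookup 188.126.253.165: bits ε walk d0:H1 -> H1
  + 103.74.0.0/16 (H1) depth=16
  lookup 103.74.242.177: bits 0110011101001010111100101011 walk d0:H1→d1:H0→d2:-→d3:-→d4:-→d5:-→d6:-→d7:-→d8:H3→d9:-→d10:-→d11:-→d12:-→d13:-→d14:-→d15:-→d16:H1→d17:-→d18:-→d19:-→d20:-→d21:-→d22:-→d23:-→d24:-→d25:-→d26:-→d27:-→d28:H4 -> H4
  lookup 103.74.25.110: bits 0110011101001010 walk d0:H1→d1:H0→d2:-→d3:-→d4:-→d5:-→d6:-→d7:-→d8:H3→d9:-→d10:-→d11:-→d12:-→d13:-→d14:-→d15:-→d16:H1 -> H1
  + 116.0.0.0/8 (H1) depth=8

== LOOKUPS ==
["H4","H0","H0","H3","H3","H1","H4","H1"]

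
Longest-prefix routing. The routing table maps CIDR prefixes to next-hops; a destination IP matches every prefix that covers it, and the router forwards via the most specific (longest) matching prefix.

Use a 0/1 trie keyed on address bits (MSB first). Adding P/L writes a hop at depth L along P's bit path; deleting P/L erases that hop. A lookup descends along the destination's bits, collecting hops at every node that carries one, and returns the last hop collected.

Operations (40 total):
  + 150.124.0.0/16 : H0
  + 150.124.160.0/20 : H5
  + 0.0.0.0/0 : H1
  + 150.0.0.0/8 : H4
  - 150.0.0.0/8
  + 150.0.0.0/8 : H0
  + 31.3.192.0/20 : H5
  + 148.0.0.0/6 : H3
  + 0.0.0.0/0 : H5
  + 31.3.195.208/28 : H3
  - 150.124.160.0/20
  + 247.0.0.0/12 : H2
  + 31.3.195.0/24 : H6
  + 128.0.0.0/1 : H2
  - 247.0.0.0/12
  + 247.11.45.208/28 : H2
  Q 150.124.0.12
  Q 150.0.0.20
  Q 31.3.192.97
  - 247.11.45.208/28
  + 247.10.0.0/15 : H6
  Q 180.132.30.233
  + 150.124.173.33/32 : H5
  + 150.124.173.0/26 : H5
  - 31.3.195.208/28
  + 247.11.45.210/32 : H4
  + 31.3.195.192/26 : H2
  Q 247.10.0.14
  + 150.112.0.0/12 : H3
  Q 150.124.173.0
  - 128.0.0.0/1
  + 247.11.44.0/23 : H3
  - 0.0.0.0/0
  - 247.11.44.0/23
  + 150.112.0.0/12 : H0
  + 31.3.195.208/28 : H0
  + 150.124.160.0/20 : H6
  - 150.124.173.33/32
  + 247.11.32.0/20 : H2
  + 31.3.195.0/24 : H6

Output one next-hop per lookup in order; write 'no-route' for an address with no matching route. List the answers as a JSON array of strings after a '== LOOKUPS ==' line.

Apply in order:
  add 150.124.0.0/16 -> H0 at depth 16
  add 150.124.160.0/20 -> H5 at depth 20
  add 0.0.0.0/0 -> H1 at depth 0
  add 150.0.0.0/8 -> H4 at depth 8
  - 150.0.0.0/8 clear@8
  add 150.0.0.0/8 -> H0 at depth 8
  add 31.3.192.0/20 -> H5 at depth 20
  add 148.0.0.0/6 -> H3 at depth 6
  add 0.0.0.0/0 -> H5 at depth 0
  add 31.3.195.208/28 -> H3 at depth 28
  - 150.124.160.0/20 clear@20
  add 247.0.0.0/12 -> H2 at depth 12
  add 31.3.195.0/24 -> H6 at depth 24
  add 128.0.0.0/1 -> H2 at depth 1
  - 247.0.0.0/12 clear@12
  add 247.11.45.208/28 -> H2 at depth 28
  ? 150.124.0.12  path d0:H5→d1:H2→d2:-→d3:-→d4:-→d5:-→d6:H3→d7:-→d8:H0→d9:-→d10:-→d11:-→d12:-→d13:-→d14:-→d15:-→d16:H0  best=H0
  ? 150.0.0.20  path d0:H5→d1:H2→d2:-→d3:-→d4:-→d5:-→d6:H3→d7:-→d8:H0→d9:-  best=H0
  ? 31.3.192.97  path d0:H5→d1:-→d2:-→d3:-→d4:-→d5:-→d6:-→d7:-→d8:-→d9:-→d10:-→d11:-→d12:-→d13:-→d14:-→d15:-→d16:-→d17:-→d18:-→d19:-→d20:H5→d21:-→d22:-  best=H5
  - 247.11.45.208/28 clear@28
  add 247.10.0.0/15 -> H6 at depth 15
  ? 180.132.30.233  path d0:H5→d1:H2→d2:-  best=H2
  add 150.124.173.33/32 -> H5 at depth 32
  add 150.124.173.0/26 -> H5 at depth 26
  - 31.3.195.208/28 clear@28
  add 247.11.45.210/32 -> H4 at depth 32
  add 31.3.195.192/26 -> H2 at depth 26
  ? 247.10.0.14  path d0:H5→d1:H2→d2:-→d3:-→d4:-→d5:-→d6:-→d7:-→d8:-→d9:-→d10:-→d11:-→d12:-→d13:-→d14:-→d15:H6  best=H6
  add 150.112.0.0/12 -> H3 at depth 12
  ? 150.124.173.0  path d0:H5→d1:H2→d2:-→d3:-→d4:-→d5:-→d6:H3→d7:-→d8:H0→d9:-→d10:-→d11:-→d12:H3→d13:-→d14:-→d15:-→d16:H0→d17:-→d18:-→d19:-→d20:-→d21:-→d22:-→d23:-→d24:-→d25:-→d26:H5  best=H5
  - 128.0.0.0/1 clear@1
  add 247.11.44.0/23 -> H3 at depth 23
  - 0.0.0.0/0 clear@0
  - 247.11.44.0/23 clear@23
  add 150.112.0.0/12 -> H0 at depth 12
  add 31.3.195.208/28 -> H0 at depth 28
  add 150.124.160.0/20 -> H6 at depth 20
  - 150.124.173.33/32 clear@32
  add 247.11.32.0/20 -> H2 at depth 20
  add 31.3.195.0/24 -> H6 at depth 24

== LOOKUPS ==
["H0","H0","H5","H2","H6","H5"]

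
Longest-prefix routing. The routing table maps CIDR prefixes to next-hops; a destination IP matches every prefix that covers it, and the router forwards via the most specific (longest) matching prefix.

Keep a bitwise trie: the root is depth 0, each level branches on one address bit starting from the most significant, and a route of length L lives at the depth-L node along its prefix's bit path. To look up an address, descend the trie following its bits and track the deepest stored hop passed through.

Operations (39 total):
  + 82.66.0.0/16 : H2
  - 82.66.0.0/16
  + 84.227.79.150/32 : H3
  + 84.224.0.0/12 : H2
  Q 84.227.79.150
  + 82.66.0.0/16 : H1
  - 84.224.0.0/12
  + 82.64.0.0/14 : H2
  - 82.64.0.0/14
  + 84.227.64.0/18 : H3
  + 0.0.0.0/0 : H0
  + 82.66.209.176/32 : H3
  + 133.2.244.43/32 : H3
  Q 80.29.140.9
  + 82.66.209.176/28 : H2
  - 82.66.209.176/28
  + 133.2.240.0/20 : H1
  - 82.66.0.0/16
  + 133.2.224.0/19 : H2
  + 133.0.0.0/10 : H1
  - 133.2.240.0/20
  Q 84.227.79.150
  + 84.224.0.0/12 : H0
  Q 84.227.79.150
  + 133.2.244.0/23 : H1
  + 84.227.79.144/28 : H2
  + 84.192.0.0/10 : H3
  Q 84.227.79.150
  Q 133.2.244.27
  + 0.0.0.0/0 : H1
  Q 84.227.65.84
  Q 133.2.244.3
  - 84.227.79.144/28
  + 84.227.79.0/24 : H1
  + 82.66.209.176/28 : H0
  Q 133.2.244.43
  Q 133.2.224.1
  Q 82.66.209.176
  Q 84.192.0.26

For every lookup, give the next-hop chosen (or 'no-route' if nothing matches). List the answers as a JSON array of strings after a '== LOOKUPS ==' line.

Process each operation:
  + 82.66.0.0/16 (H2) depth=16
  del 82.66.0.0/16 (clear depth 16)
  + 84.227.79.150/32 (H3) depth=32
  + 84.224.0.0/12 (H2) depth=12
  Q 84.227.79.150: descend 01010100111000110100111110010110 ; hops seen [H2,H3] ; pick H3
  + 82.66.0.0/16 (H1) depth=16
  del 84.224.0.0/12 (clear depth 12)
  + 82.64.0.0/14 (H2) depth=14
  del 82.64.0.0/14 (clear depth 14)
  + 84.227.64.0/18 (H3) depth=18
  + 0.0.0.0/0 (H0) depth=0
  + 82.66.209.176/32 (H3) depth=32
  + 133.2.244.43/32 (H3) depth=32
  Q 80.29.140.9: descend 010100 ; hops seen [H0] ; pick H0
  + 82.66.209.176/28 (H2) depth=28
  del 82.66.209.176/28 (clear depth 28)
  + 133.2.240.0/20 (H1) depth=20
  del 82.66.0.0/16 (clear depth 16)
  + 133.2.224.0/19 (H2) depth=19
  + 133.0.0.0/10 (H1) depth=10
  del 133.2.240.0/20 (clear depth 20)
  Q 84.227.79.150: descend 01010100111000110100111110010110 ; hops seen [H0,H3,H3] ; pick H3
  + 84.224.0.0/12 (H0) depth=12
  Q 84.227.79.150: descend 01010100111000110100111110010110 ; hops seen [H0,H0,H3,H3] ; pick H3
  + 133.2.244.0/23 (H1) depth=23
  + 84.227.79.144/28 (H2) depth=28
  + 84.192.0.0/10 (H3) depth=10
  Q 84.227.79.150: descend 01010100111000110100111110010110 ; hops seen [H0,H3,H0,H3,H2,H3] ; pick H3
  Q 133.2.244.27: descend 10000101000000101111010000 ; hops seen [H0,H1,H2,H1] ; pick H1
  + 0.0.0.0/0 (H1) depth=0
  Q 84.227.65.84: descend 01010100111000110100 ; hops seen [H1,H3,H0,H3] ; pick H3
  Q 133.2.244.3: descend 10000101000000101111010000 ; hops seen [H1,H1,H2,H1] ; pick H1
  del 84.227.79.144/28 (clear depth 28)
  + 84.227.79.0/24 (H1) depth=24
  + 82.66.209.176/28 (H0) depth=28
  Q 133.2.244.43: descend 10000101000000101111010000101011 ; hops seen [H1,H1,H2,H1,H3] ; pick H3
  Q 133.2.224.1: descend 1000010100000010111 ; hops seen [H1,H1,H2] ; pick H2
  Q 82.66.209.176: descend 01010010010000101101000110110000 ; hops seen [H1,H0,H3] ; pick H3
  Q 84.192.0.26: descend 0101010011 ; hops seen [H1,H3] ; pick H3

== LOOKUPS ==
["H3","H0","H3","H3","H3","H1","H3","H1","H3","H2","H3","H3"]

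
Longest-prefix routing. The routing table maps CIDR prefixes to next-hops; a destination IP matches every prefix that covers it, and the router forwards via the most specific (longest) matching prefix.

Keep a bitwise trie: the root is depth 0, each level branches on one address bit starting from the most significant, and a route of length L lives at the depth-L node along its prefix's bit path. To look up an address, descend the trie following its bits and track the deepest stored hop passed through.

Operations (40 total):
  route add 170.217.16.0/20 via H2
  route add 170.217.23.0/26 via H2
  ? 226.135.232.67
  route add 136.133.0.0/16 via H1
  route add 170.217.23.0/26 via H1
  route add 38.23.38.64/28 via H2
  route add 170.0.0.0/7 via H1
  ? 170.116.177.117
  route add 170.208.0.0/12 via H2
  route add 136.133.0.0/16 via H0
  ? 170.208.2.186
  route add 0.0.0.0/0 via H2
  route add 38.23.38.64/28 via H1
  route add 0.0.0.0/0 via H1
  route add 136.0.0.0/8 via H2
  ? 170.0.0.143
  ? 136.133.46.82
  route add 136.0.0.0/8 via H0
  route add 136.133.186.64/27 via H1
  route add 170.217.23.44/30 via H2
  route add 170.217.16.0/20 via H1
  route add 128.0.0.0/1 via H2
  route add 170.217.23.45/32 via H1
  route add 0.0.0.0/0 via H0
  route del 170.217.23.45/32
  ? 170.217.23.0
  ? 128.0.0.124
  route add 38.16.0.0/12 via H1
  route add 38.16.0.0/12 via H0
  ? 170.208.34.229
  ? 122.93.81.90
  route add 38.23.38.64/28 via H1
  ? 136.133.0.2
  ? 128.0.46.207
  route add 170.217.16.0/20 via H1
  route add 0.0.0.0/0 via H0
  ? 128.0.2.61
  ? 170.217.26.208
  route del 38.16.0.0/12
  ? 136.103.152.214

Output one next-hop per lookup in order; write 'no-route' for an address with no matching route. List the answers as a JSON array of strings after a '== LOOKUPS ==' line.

Apply in order:
  + 170.217.16.0/20 (H2) depth=20
  + 170.217.23.0/26 (H2) depth=26
  Q 226.135.232.67: descend 1 ; hops seen [∅] ; pick no-route
  + 136.133.0.0/16 (H1) depth=16
  + 170.217.23.0/26 (H1) depth=26
  + 38.23.38.64/28 (H2) depth=28
  + 170.0.0.0/7 (H1) depth=7
  Q 170.116.177.117: descend 10101010 ; hops seen [H1] ; pick H1
  + 170.208.0.0/12 (H2) depth=12
  + 136.133.0.0/16 (H0) depth=16
  Q 170.208.2.186: descend 101010101101 ; hops seen [H1,H2] ; pick H2
  + 0.0.0.0/0 (H2) depth=0
  + 38.23.38.64/28 (H1) depth=28
  + 0.0.0.0/0 (H1) depth=0
  + 136.0.0.0/8 (H2) depth=8
  Q 170.0.0.143: descend 10101010 ; hops seen [H1,H1] ; pick H1
  Q 136.133.46.82: descend 1000100010000101 ; hops seen [H1,H2,H0] ; pick H0
  + 136.0.0.0/8 (H0) depth=8
  + 136.133.186.64/27 (H1) depth=27
  + 170.217.23.44/30 (H2) depth=30
  + 170.217.16.0/20 (H1) depth=20
  + 128.0.0.0/1 (H2) depth=1
  + 170.217.23.45/32 (H1) depth=32
  + 0.0.0.0/0 (H0) depth=0
  del 170.217.23.45/32 (clear depth 32)
  Q 170.217.23.0: descend 10101010110110010001011100 ; hops seen [H0,H2,H1,H2,H1,H1] ; pick H1
  Q 128.0.0.124: descend 1000 ; hops seen [H0,H2] ; pick H2
  + 38.16.0.0/12 (H1) depth=12
  + 38.16.0.0/12 (H0) depth=12
  Q 170.208.34.229: descend 101010101101 ; hops seen [H0,H2,H1,H2] ; pick H2
  Q 122.93.81.90: descend 0 ; hops seen [H0] ; pick H0
  + 38.23.38.64/28 (H1) depth=28
  Q 136.133.0.2: descend 1000100010000101 ; hops seen [H0,H2,H0,H0] ; pick H0
  Q 128.0.46.207: descend 1000 ; hops seen [H0,H2] ; pick H2
  + 170.217.16.0/20 (H1) depth=20
  + 0.0.0.0/0 (H0) depth=0
  Q 128.0.2.61: descend 1000 ; hops seen [H0,H2] ; pick H2
  Q 170.217.26.208: descend 10101010110110010001 ; hops seen [H0,H2,H1,H2,H1] ; pick H1
  del 38.16.0.0/12 (clear depth 12)
  Q 136.103.152.214: descend 10001000 ; hops seen [H0,H2,H0] ; pick H0

== LOOKUPS ==
["no-route","H1","H2","H1","H0","H1","H2","H2","H0","H0","H2","H2","H1","H0"]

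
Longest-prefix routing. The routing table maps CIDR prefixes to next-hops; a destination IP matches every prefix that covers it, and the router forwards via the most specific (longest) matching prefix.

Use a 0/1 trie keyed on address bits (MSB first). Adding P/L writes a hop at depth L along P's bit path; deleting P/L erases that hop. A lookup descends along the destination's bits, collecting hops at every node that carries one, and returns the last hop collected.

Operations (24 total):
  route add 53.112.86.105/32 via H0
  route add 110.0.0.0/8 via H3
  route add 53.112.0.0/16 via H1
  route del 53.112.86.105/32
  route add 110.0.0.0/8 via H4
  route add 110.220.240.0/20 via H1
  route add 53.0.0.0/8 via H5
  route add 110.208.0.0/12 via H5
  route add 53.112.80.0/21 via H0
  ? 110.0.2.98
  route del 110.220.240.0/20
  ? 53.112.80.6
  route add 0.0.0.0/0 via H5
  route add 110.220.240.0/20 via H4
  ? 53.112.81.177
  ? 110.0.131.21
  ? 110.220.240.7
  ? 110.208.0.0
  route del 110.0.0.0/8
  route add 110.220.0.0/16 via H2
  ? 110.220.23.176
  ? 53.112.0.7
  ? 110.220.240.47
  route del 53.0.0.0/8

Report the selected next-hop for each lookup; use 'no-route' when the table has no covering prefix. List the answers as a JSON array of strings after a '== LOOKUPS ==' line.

Process each operation:
  + 53.112.86.105/32 (H0) depth=32
  + 110.0.0.0/8 (H3) depth=8
  + 53.112.0.0/16 (H1) depth=16
  del 53.112.86.105/32 (clear depth 32)
  + 110.0.0.0/8 (H4) depth=8
  + 110.220.240.0/20 (H1) depth=20
  + 53.0.0.0/8 (H5) depth=8
  + 110.208.0.0/12 (H5) depth=12
  + 53.112.80.0/21 (H0) depth=21
  Q 110.0.2.98: descend 01101110 ; hops seen [H4] ; pick H4
  del 110.220.240.0/20 (clear depth 20)
  Q 53.112.80.6: descend 001101010111000001010 ; hops seen [H5,H1,H0] ; pick H0
  + 0.0.0.0/0 (H5) depth=0
  + 110.220.240.0/20 (H4) depth=20
  Q 53.112.81.177: descend 001101010111000001010 ; hops seen [H5,H5,H1,H0] ; pick H0
  Q 110.0.131.21: descend 01101110 ; hops seen [H5,H4] ; pick H4
  Q 110.220.240.7: descend 01101110110111001111 ; hops seen [H5,H4,H5,H4] ; pick H4
  Q 110.208.0.0: descend 011011101101 ; hops seen [H5,H4,H5] ; pick H5
  del 110.0.0.0/8 (clear depth 8)
  + 110.220.0.0/16 (H2) depth=16
  Q 110.220.23.176: descend 0110111011011100 ; hops seen [H5,H5,H2] ; pick H2
  Q 53.112.0.7: descend 00110101011100000 ; hops seen [H5,H5,H1] ; pick H1
  Q 110.220.240.47: descend 01101110110111001111 ; hops seen [H5,H5,H2,H4] ; pick H4
  del 53.0.0.0/8 (clear depth 8)

== LOOKUPS ==
["H4","H0","H0","H4","H4","H5","H2","H1","H4"]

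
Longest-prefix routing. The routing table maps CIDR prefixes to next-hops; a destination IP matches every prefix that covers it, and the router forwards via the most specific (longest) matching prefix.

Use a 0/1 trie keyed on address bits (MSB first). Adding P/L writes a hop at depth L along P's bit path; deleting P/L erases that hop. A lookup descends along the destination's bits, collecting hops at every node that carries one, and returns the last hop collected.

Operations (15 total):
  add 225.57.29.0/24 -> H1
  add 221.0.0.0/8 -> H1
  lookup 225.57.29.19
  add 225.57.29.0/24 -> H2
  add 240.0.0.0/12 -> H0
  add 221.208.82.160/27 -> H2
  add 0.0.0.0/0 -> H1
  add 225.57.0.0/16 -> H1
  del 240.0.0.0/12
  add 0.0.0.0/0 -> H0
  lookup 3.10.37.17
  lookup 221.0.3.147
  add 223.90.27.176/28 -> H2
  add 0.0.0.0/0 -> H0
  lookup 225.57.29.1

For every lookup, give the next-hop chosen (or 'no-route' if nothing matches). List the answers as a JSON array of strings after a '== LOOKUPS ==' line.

Process each operation:
  add 225.57.29.0/24 -> H1 at depth 24
  add 221.0.0.0/8 -> H1 at depth 8
  ? 225.57.29.19  path d0:-→d1:-→d2:-→d3:-→d4:-→d5:-→d6:-→d7:-→d8:-→d9:-→d10:-→d11:-→d12:-→d13:-→d14:-→d15:-→d16:-→d17:-→d18:-→d19:-→d20:-→d21:-→d22:-→d23:-→d24:H1  best=H1
  add 225.57.29.0/24 -> H2 at depth 24
  add 240.0.0.0/12 -> H0 at depth 12
  add 221.208.82.160/27 -> H2 at depth 27
  add 0.0.0.0/0 -> H1 at depth 0
  add 225.57.0.0/16 -> H1 at depth 16
  - 240.0.0.0/12 clear@12
  add 0.0.0.0/0 -> H0 at depth 0
  ? 3.10.37.17  path d0:H0  best=H0
  ? 221.0.3.147  path d0:H0→d1:-→d2:-→d3:-→d4:-→d5:-→d6:-→d7:-→d8:H1  best=H1
  add 223.90.27.176/28 -> H2 at depth 28
  add 0.0.0.0/0 -> H0 at depth 0
  ? 225.57.29.1  path d0:H0→d1:-→d2:-→d3:-→d4:-→d5:-→d6:-→d7:-→d8:-→d9:-→d10:-→d11:-→d12:-→d13:-→d14:-→d15:-→d16:H1→d17:-→d18:-→d19:-→d20:-→d21:-→d22:-→d23:-→d24:H2  best=H2

== LOOKUPS ==
["H1","H0","H1","H2"]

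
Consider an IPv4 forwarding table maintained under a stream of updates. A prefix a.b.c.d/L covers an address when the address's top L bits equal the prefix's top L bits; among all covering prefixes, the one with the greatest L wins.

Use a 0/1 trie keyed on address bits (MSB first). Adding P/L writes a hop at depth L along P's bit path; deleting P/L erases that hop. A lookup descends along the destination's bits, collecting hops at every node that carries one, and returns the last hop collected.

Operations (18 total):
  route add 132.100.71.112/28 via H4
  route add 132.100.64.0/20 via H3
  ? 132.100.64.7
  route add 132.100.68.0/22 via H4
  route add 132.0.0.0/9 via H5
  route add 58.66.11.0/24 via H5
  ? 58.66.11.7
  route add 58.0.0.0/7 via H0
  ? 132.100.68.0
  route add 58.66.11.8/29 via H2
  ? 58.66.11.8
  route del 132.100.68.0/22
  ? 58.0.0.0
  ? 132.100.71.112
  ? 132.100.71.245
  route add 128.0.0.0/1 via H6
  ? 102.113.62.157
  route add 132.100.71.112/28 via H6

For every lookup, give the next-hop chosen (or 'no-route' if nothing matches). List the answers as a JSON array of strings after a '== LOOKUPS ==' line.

Process each operation:
  add 132.100.71.112/28 -> H4 at depth 28
  add 132.100.64.0/20 -> H3 at depth 20
  lookup 132.100.64.7: bits 100001000110010001000 walk d0:-→d1:-→d2:-→d3:-→d4:-→d5:-→d6:-→d7:-→d8:-→d9:-→d10:-→d11:-→d12:-→d13:-→d14:-→d15:-→d16:-→d17:-→d18:-→d19:-→d20:H3→d21:- -> H3
  add 132.100.68.0/22 -> H4 at depth 22
  add 132.0.0.0/9 -> H5 at depth 9
  add 58.66.11.0/24 -> H5 at depth 24
  lookup 58.66.11.7: bits 001110100100001000001011 walk d0:-→d1:-→d2:-→d3:-→d4:-→d5:-→d6:-→d7:-→d8:-→d9:-→d10:-→d11:-→d12:-→d13:-→d14:-→d15:-→d16:-→d17:-→d18:-→d19:-→d20:-→d21:-→d22:-→d23:-→d24:H5 -> H5
  add 58.0.0.0/7 -> H0 at depth 7
  lookup 132.100.68.0: bits 1000010001100100010001 walk d0:-→d1:-→d2:-→d3:-→d4:-→d5:-→d6:-→d7:-→d8:-→d9:H5→d10:-→d11:-→d12:-→d13:-→d14:-→d15:-→d16:-→d17:-→d18:-→d19:-→d20:H3→d21:-→d22:H4 -> H4
  add 58.66.11.8/29 -> H2 at depth 29
  lookup 58.66.11.8: bits 00111010010000100000101100001 walk d0:-→d1:-→d2:-→d3:-→d4:-→d5:-→d6:-→d7:H0→d8:-→d9:-→d10:-→d11:-→d12:-→d13:-→d14:-→d15:-→d16:-→d17:-→d18:-→d19:-→d20:-→d21:-→d22:-→d23:-→d24:H5→d25:-→d26:-→d27:-→d28:-→d29:H2 -> H2
  del 132.100.68.0/22 (clear depth 22)
  lookup 58.0.0.0: bits 001110100 walk d0:-→d1:-→d2:-→d3:-→d4:-→d5:-→d6:-→d7:H0→d8:-→d9:- -> H0
  lookup 132.100.71.112: bits 1000010001100100010001110111 walk d0:-→d1:-→d2:-→d3:-→d4:-→d5:-→d6:-→d7:-→d8:-→d9:H5→d10:-→d11:-→d12:-→d13:-→d14:-→d15:-→d16:-→d17:-→d18:-→d19:-→d20:H3→d21:-→d22:-→d23:-→d24:-→d25:-→d26:-→d27:-→d28:H4 -> H4
  lookup 132.100.71.245: bits 100001000110010001000111 walk d0:-→d1:-→d2:-→d3:-→d4:-→d5:-→d6:-→d7:-→d8:-→d9:H5→d10:-→d11:-→d12:-→d13:-→d14:-→d15:-→d16:-→d17:-→d18:-→d19:-→d20:H3→d21:-→d22:-→d23:-→d24:- -> H3
  add 128.0.0.0/1 -> H6 at depth 1
  lookup 102.113.62.157: bits 0 walk d0:-→d1:- -> no-route
  add 132.100.71.112/28 -> H6 at depth 28

== LOOKUPS ==
["H3","H5","H4","H2","H0","H4","H3","no-route"]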